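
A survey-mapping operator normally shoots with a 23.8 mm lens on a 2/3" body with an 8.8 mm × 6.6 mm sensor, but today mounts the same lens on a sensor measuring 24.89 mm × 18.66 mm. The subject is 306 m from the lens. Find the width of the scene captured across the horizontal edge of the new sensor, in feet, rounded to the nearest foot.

1050 ft

The focal length stays 23.8 mm; the relevant sensor dimension is now w = 24.89 mm. Object distance dₒ = 306 m = 306000 mm.
Thin-lens field width W = w·(dₒ − f)/f = 24.89 × (306000 − 23.8)/23.8 ≈ 319989.396 mm = 319989.396/304.8 ft = 1049.83 ft.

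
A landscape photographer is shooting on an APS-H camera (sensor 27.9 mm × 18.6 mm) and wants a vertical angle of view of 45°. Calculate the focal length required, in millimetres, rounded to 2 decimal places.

From α = 2·arctan(h/2f) we get f = h / (2·tan(α/2)).
With h = 18.6 mm and α/2 = 22.5°, tan(α/2) ≈ 0.41421, so f ≈ 18.6 / 0.82843 ≈ 22.4522 mm.

22.45 mm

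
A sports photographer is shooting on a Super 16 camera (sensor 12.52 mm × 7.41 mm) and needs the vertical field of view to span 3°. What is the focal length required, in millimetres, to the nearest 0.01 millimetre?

From α = 2·arctan(h/2f) we get f = h / (2·tan(α/2)).
With h = 7.41 mm and α/2 = 1.5°, tan(α/2) ≈ 0.02619, so f ≈ 7.41 / 0.05237 ≈ 141.4882 mm.

141.49 mm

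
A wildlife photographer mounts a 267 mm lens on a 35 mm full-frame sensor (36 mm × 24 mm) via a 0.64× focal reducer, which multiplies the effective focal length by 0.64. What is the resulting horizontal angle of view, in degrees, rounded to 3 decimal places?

12.026°

Effective focal length f = 267 × 0.64 = 170.88 mm.
α = 2·arctan(36 / (2 × 170.88)) = 2·arctan(0.10534) ≈ 12.0264°.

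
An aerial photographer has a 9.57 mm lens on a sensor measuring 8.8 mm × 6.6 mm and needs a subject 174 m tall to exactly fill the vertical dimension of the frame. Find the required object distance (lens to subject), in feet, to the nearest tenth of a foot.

W: 174 m = 174000 mm.
Magnification m = h/W = dᵢ/dₒ; combined with 1/f = 1/dₒ + 1/dᵢ this gives dₒ = f·(1 + W/h).
dₒ = 9.57 mm × (1 + 174000/6.6) = 9.57 × 26364.6364 ≈ 252309.570 mm = 252309.570/304.8 ft = 827.787 ft.

827.8 ft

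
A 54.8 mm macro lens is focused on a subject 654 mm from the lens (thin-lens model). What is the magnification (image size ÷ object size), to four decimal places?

0.0915×

Thin lens: 1/f = 1/dₒ + 1/dᵢ → 1/dᵢ = 1/54.8 − 1/654 = 0.0167191 mm⁻¹, so dᵢ ≈ 59.8117 mm.
Magnification m = dᵢ/dₒ = 59.8117/654 ≈ 0.09146.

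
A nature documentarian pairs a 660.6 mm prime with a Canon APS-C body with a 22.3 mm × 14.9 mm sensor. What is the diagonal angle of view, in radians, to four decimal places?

0.0406 rad

Sensor diagonal = √(22.3² + 14.9²) = √719.3000 ≈ 26.8198 mm.
Angle of view α = 2·arctan(d/2f) with d = 26.8198 mm and f = 660.6 mm.
d/2f = 0.02030; arctan(0.02030) ≈ 0.0203 rad, so α ≈ 0.0406 rad.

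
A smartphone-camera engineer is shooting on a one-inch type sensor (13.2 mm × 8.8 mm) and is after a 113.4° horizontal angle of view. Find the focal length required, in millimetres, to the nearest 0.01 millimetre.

From α = 2·arctan(w/2f) we get f = w / (2·tan(α/2)).
With w = 13.2 mm and α/2 = 56.7°, tan(α/2) ≈ 1.52235, so f ≈ 13.2 / 3.04471 ≈ 4.3354 mm.

4.34 mm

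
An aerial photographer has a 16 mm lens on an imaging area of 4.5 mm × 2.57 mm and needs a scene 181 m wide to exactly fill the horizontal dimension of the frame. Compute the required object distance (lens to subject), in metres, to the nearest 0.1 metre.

W: 181 m = 181000 mm.
Magnification m = w/W = dᵢ/dₒ; combined with 1/f = 1/dₒ + 1/dᵢ this gives dₒ = f·(1 + W/w).
dₒ = 16 mm × (1 + 181000/4.5) = 16 × 40223.2222 ≈ 643571.556 mm = 643.572 m.

643.6 m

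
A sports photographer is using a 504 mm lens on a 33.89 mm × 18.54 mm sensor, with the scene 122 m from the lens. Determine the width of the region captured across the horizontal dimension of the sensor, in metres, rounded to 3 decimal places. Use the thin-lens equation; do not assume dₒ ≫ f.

dₒ: 122 m = 122000 mm.
Similar triangles through the lens centre give W/dₒ = w/dᵢ; with 1/f = 1/dₒ + 1/dᵢ this gives W = w·(dₒ − f)/f.
W = 33.89 mm × (122000 − 504) / 504 = 33.89 × 241.0635 ≈ 8169.642 mm = 8.16964 m.

8.170 m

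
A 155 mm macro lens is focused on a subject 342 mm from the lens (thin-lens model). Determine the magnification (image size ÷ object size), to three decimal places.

Thin lens: 1/f = 1/dₒ + 1/dᵢ → 1/dᵢ = 1/155 − 1/342 = 0.0035276 mm⁻¹, so dᵢ ≈ 283.4759 mm.
Magnification m = dᵢ/dₒ = 283.4759/342 ≈ 0.82888.

0.829×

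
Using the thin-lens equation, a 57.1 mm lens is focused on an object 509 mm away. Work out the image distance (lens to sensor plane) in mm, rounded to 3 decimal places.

64.315 mm

1/dᵢ = 1/f − 1/dₒ = 1/57.1 − 1/509 = 0.0155485 mm⁻¹.
dᵢ = 1/0.0155485 ≈ 64.3149 mm.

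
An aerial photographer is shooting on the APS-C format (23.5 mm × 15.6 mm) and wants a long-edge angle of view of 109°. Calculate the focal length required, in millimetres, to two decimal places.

From α = 2·arctan(w/2f) we get f = w / (2·tan(α/2)).
With w = 23.5 mm and α/2 = 54.5°, tan(α/2) ≈ 1.40195, so f ≈ 23.5 / 2.80390 ≈ 8.3812 mm.

8.38 mm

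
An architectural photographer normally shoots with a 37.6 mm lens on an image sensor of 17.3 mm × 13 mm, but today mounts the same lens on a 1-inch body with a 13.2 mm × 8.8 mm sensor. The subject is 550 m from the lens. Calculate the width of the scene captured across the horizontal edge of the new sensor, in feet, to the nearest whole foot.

The focal length stays 37.6 mm; the relevant sensor dimension is now w = 13.2 mm. Object distance dₒ = 550 m = 550000 mm.
Thin-lens field width W = w·(dₒ − f)/f = 13.2 × (550000 − 37.6)/37.6 ≈ 193071.906 mm = 193071.906/304.8 ft = 633.438 ft.

633 ft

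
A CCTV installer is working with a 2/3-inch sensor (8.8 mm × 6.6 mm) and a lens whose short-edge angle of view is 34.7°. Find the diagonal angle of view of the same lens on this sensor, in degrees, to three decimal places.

55.012°

From the short-edge AOV: f = 6.6 / (2·tan(17.35°)) = 6.6 / 0.62485 ≈ 10.5626 mm.
Sensor diagonal = √(8.8² + 6.6²) = √121.0000 ≈ 11.0000 mm.
Diagonal AOV = 2·arctan(11.0000 / (2 × 10.5626)) = 2·arctan(0.52070) ≈ 55.0124°.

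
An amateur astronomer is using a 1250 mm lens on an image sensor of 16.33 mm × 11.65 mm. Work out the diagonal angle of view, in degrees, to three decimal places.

0.919°

Sensor diagonal = √(16.33² + 11.65²) = √402.3914 ≈ 20.0597 mm.
Angle of view α = 2·arctan(d/2f) with d = 20.0597 mm and f = 1250 mm.
d/2f = 0.00802; arctan(0.00802) ≈ 0.4597°, so α ≈ 0.9194°.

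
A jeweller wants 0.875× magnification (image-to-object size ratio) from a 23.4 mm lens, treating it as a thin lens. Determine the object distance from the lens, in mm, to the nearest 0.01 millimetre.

With m = dᵢ/dₒ and 1/f = 1/dₒ + 1/dᵢ, substituting dᵢ = m·dₒ gives 1/f = (1 + 1/m)/dₒ, hence dₒ = f·(1 + 1/m).
dₒ = 23.4 × (1 + 1/0.875) = 23.4 × 2.14286 ≈ 50.143 mm.

50.14 mm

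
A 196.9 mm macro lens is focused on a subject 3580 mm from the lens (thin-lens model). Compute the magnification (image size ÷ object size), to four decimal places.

0.0582×

Thin lens: 1/f = 1/dₒ + 1/dᵢ → 1/dᵢ = 1/196.9 − 1/3580 = 0.0047994 mm⁻¹, so dᵢ ≈ 208.3598 mm.
Magnification m = dᵢ/dₒ = 208.3598/3580 ≈ 0.05820.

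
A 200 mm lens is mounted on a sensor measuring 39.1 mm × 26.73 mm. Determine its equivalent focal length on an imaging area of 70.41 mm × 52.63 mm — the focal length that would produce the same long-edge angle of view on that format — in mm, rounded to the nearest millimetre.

360 mm

Equal angle of view means equal width/f ratio, so f₂ = f₁ · (width₂/width₁) = 200 × 70.41/39.1.
f₂ = 200 × 1.80077 ≈ 360.153 mm.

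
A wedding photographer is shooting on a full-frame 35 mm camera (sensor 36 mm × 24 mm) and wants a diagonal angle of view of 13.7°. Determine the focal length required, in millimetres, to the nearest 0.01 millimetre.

Sensor diagonal = √(36² + 24²) = √1872.0000 ≈ 43.2666 mm.
From α = 2·arctan(d/2f) we get f = d / (2·tan(α/2)).
With d = 43.2666 mm and α/2 = 6.85°, tan(α/2) ≈ 0.12013, so f ≈ 43.2666 / 0.24026 ≈ 180.0856 mm.

180.09 mm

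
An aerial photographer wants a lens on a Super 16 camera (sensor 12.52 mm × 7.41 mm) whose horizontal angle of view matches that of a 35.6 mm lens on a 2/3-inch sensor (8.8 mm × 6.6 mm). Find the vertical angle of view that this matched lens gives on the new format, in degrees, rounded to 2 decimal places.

Equal horizontal AOV ⇒ f₂ = f₁ · 12.52/8.8 = 35.6 × 1.42273 ≈ 50.6491 mm.
Vertical AOV on the new format = 2·arctan(7.41 / (2 × 50.6491)) = 2·arctan(0.07315) ≈ 8.3675°.

8.37°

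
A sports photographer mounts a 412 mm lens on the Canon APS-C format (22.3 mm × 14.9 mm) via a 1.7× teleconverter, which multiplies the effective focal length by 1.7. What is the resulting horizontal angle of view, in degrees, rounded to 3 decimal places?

1.824°

Effective focal length f = 412 × 1.7 = 700.4 mm.
α = 2·arctan(22.3 / (2 × 700.4)) = 2·arctan(0.01592) ≈ 1.8241°.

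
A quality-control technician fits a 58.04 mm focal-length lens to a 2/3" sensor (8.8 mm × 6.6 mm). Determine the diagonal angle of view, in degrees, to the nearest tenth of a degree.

Sensor diagonal = √(8.8² + 6.6²) = √121.0000 ≈ 11.0000 mm.
Angle of view α = 2·arctan(d/2f) with d = 11.0000 mm and f = 58.04 mm.
d/2f = 0.09476; arctan(0.09476) ≈ 5.4133°, so α ≈ 10.8266°.

10.8°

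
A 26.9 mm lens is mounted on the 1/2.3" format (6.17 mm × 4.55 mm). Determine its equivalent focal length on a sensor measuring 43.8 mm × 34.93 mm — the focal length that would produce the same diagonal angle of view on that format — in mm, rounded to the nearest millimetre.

197 mm

Sensor diagonal = √(6.17² + 4.55²) = √58.7714 ≈ 7.6663 mm.
Sensor diagonal = √(43.8² + 34.93²) = √3138.5449 ≈ 56.0227 mm.
Equal angle of view means equal diagonal/f ratio, so f₂ = f₁ · (diagonal₂/diagonal₁) = 26.9 × 56.0227/7.6663.
f₂ = 26.9 × 7.30771 ≈ 196.577 mm.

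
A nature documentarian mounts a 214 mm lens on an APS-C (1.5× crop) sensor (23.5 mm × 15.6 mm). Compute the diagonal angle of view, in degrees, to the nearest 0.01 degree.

7.54°

Sensor diagonal = √(23.5² + 15.6²) = √795.6100 ≈ 28.2066 mm.
Angle of view α = 2·arctan(d/2f) with d = 28.2066 mm and f = 214 mm.
d/2f = 0.06590; arctan(0.06590) ≈ 3.7705°, so α ≈ 7.5410°.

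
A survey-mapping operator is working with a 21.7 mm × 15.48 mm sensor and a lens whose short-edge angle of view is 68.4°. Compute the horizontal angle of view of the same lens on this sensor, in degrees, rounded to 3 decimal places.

87.223°

From the short-edge AOV: f = 15.48 / (2·tan(34.2°)) = 15.48 / 1.35920 ≈ 11.3891 mm.
Horizontal AOV = 2·arctan(21.7 / (2 × 11.3891)) = 2·arctan(0.95267) ≈ 87.2229°.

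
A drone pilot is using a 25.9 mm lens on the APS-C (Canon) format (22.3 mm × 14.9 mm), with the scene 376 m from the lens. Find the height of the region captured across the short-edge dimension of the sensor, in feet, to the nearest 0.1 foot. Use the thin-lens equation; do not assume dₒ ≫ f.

dₒ: 376 m = 376000 mm.
Similar triangles through the lens centre give W/dₒ = h/dᵢ; with 1/f = 1/dₒ + 1/dᵢ this gives W = h·(dₒ − f)/f.
W = 14.9 mm × (376000 − 25.9) / 25.9 = 14.9 × 14516.3745 ≈ 216293.980 mm = 216293.980/304.8 ft = 709.626 ft.

709.6 ft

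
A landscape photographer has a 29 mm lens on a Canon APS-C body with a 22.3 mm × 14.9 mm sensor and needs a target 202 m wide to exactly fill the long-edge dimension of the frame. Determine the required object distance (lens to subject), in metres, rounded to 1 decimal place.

262.7 m

W: 202 m = 202000 mm.
Magnification m = w/W = dᵢ/dₒ; combined with 1/f = 1/dₒ + 1/dᵢ this gives dₒ = f·(1 + W/w).
dₒ = 29 mm × (1 + 202000/22.3) = 29 × 9059.2960 ≈ 262719.583 mm = 262.72 m.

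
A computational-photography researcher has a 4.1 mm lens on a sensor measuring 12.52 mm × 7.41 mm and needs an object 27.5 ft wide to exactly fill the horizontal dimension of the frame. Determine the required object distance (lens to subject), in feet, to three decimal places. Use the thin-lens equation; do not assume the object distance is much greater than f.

9.019 ft

W: 27.5 ft × 304.8 mm/ft = 8382.00 mm.
Magnification m = w/W = dᵢ/dₒ; combined with 1/f = 1/dₒ + 1/dᵢ this gives dₒ = f·(1 + W/w).
dₒ = 4.1 mm × (1 + 8382/12.52) = 4.1 × 670.4888 ≈ 2749.004 mm = 2749.004/304.8 ft = 9.01904 ft.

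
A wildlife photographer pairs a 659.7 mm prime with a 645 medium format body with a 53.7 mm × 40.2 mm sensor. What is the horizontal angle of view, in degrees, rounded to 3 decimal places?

4.661°

Angle of view α = 2·arctan(w/2f) with w = 53.7 mm and f = 659.7 mm.
w/2f = 0.04070; arctan(0.04070) ≈ 2.3307°, so α ≈ 4.6613°.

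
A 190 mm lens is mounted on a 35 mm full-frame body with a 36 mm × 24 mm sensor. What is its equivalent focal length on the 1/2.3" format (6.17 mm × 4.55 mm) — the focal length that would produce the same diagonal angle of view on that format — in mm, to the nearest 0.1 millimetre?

33.7 mm

Sensor diagonal = √(36² + 24²) = √1872.0000 ≈ 43.2666 mm.
Sensor diagonal = √(6.17² + 4.55²) = √58.7714 ≈ 7.6663 mm.
Equal angle of view means equal diagonal/f ratio, so f₂ = f₁ · (diagonal₂/diagonal₁) = 190 × 7.6663/43.2666.
f₂ = 190 × 0.17719 ≈ 33.665 mm.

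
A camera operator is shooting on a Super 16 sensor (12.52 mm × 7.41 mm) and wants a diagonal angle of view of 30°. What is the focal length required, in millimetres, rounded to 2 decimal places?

27.15 mm

Sensor diagonal = √(12.52² + 7.41²) = √211.6585 ≈ 14.5485 mm.
From α = 2·arctan(d/2f) we get f = d / (2·tan(α/2)).
With d = 14.5485 mm and α/2 = 15°, tan(α/2) ≈ 0.26795, so f ≈ 14.5485 / 0.53590 ≈ 27.1478 mm.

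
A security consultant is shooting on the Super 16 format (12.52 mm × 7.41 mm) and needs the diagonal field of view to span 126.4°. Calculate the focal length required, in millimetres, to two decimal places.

3.67 mm

Sensor diagonal = √(12.52² + 7.41²) = √211.6585 ≈ 14.5485 mm.
From α = 2·arctan(d/2f) we get f = d / (2·tan(α/2)).
With d = 14.5485 mm and α/2 = 63.2°, tan(α/2) ≈ 1.97966, so f ≈ 14.5485 / 3.95933 ≈ 3.6745 mm.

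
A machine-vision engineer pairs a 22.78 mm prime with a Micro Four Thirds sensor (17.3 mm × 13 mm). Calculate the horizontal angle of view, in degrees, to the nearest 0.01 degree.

Angle of view α = 2·arctan(w/2f) with w = 17.3 mm and f = 22.78 mm.
w/2f = 0.37972; arctan(0.37972) ≈ 20.7927°, so α ≈ 41.5854°.

41.59°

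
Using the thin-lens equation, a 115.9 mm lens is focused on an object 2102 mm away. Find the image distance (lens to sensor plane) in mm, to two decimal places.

122.66 mm

1/dᵢ = 1/f − 1/dₒ = 1/115.9 − 1/2102 = 0.0081524 mm⁻¹.
dᵢ = 1/0.0081524 ≈ 122.6634 mm.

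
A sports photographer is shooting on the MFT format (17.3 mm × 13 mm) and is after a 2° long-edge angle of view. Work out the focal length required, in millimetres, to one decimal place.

495.6 mm

From α = 2·arctan(w/2f) we get f = w / (2·tan(α/2)).
With w = 17.3 mm and α/2 = 1°, tan(α/2) ≈ 0.01746, so f ≈ 17.3 / 0.03491 ≈ 495.5582 mm.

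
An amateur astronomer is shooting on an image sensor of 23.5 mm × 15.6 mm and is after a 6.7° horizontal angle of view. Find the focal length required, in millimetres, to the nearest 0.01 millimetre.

From α = 2·arctan(w/2f) we get f = w / (2·tan(α/2)).
With w = 23.5 mm and α/2 = 3.35°, tan(α/2) ≈ 0.05854, so f ≈ 23.5 / 0.11707 ≈ 200.7338 mm.

200.73 mm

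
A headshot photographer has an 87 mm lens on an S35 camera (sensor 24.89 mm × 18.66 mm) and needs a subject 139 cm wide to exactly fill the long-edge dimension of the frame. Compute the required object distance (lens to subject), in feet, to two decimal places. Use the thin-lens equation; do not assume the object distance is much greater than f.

W: 139 cm = 1390 mm.
Magnification m = w/W = dᵢ/dₒ; combined with 1/f = 1/dₒ + 1/dᵢ this gives dₒ = f·(1 + W/w).
dₒ = 87 mm × (1 + 1390/24.89) = 87 × 56.8457 ≈ 4945.578 mm = 4945.578/304.8 ft = 16.2256 ft.

16.23 ft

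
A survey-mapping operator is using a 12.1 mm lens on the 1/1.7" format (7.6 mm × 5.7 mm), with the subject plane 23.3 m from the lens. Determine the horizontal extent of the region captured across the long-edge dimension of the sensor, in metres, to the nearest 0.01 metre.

14.63 m

dₒ: 23.3 m = 23300 mm.
Similar triangles through the lens centre give W/dₒ = w/dᵢ; with 1/f = 1/dₒ + 1/dᵢ this gives W = w·(dₒ − f)/f.
W = 7.6 mm × (23300 − 12.1) / 12.1 = 7.6 × 1924.6198 ≈ 14627.111 mm = 14.6271 m.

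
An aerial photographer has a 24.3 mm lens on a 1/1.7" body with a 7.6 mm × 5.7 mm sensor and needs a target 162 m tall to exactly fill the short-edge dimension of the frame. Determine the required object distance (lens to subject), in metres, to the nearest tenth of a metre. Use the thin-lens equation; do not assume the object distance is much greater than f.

690.7 m

W: 162 m = 162000 mm.
Magnification m = h/W = dᵢ/dₒ; combined with 1/f = 1/dₒ + 1/dᵢ this gives dₒ = f·(1 + W/h).
dₒ = 24.3 mm × (1 + 162000/5.7) = 24.3 × 28422.0526 ≈ 690655.879 mm = 690.656 m.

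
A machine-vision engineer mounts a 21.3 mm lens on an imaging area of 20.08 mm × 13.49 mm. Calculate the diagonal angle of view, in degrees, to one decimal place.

Sensor diagonal = √(20.08² + 13.49²) = √585.1865 ≈ 24.1906 mm.
Angle of view α = 2·arctan(d/2f) with d = 24.1906 mm and f = 21.3 mm.
d/2f = 0.56786; arctan(0.56786) ≈ 29.5903°, so α ≈ 59.1806°.

59.2°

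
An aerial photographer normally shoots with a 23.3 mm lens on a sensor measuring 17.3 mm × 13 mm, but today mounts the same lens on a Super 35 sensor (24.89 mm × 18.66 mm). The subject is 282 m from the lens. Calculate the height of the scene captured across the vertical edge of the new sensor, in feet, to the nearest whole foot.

741 ft

The focal length stays 23.3 mm; the relevant sensor dimension is now h = 18.66 mm. Object distance dₒ = 282 m = 282000 mm.
Thin-lens field height W = h·(dₒ − f)/f = 18.66 × (282000 − 23.3)/23.3 ≈ 225823.400 mm = 225823.400/304.8 ft = 740.89 ft.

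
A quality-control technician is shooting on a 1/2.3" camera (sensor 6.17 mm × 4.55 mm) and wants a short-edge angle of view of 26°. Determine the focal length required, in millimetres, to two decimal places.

9.85 mm

From α = 2·arctan(h/2f) we get f = h / (2·tan(α/2)).
With h = 4.55 mm and α/2 = 13°, tan(α/2) ≈ 0.23087, so f ≈ 4.55 / 0.46174 ≈ 9.8541 mm.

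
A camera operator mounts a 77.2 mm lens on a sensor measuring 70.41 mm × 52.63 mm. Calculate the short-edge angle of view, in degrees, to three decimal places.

Angle of view α = 2·arctan(h/2f) with h = 52.63 mm and f = 77.2 mm.
h/2f = 0.34087; arctan(0.34087) ≈ 18.8226°, so α ≈ 37.6452°.

37.645°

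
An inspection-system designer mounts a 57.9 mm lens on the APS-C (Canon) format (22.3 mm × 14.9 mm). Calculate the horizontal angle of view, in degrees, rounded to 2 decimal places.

21.80°

Angle of view α = 2·arctan(w/2f) with w = 22.3 mm and f = 57.9 mm.
w/2f = 0.19257; arctan(0.19257) ≈ 10.9002°, so α ≈ 21.8004°.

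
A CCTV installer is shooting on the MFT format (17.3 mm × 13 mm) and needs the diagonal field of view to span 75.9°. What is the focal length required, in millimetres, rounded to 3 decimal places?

Sensor diagonal = √(17.3² + 13²) = √468.2900 ≈ 21.6400 mm.
From α = 2·arctan(d/2f) we get f = d / (2·tan(α/2)).
With d = 21.6400 mm and α/2 = 37.95°, tan(α/2) ≈ 0.77988, so f ≈ 21.6400 / 1.55976 ≈ 13.8739 mm.

13.874 mm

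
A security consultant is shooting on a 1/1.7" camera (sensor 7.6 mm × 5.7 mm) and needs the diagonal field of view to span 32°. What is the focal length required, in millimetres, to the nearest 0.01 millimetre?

16.57 mm

Sensor diagonal = √(7.6² + 5.7²) = √90.2500 ≈ 9.5000 mm.
From α = 2·arctan(d/2f) we get f = d / (2·tan(α/2)).
With d = 9.5000 mm and α/2 = 16°, tan(α/2) ≈ 0.28675, so f ≈ 9.5000 / 0.57349 ≈ 16.5652 mm.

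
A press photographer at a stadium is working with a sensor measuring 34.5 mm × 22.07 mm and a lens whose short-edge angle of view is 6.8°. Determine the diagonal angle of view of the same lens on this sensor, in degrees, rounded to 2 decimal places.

From the short-edge AOV: f = 22.07 / (2·tan(3.4°)) = 22.07 / 0.11882 ≈ 185.7402 mm.
Sensor diagonal = √(34.5² + 22.07²) = √1677.3349 ≈ 40.9553 mm.
Diagonal AOV = 2·arctan(40.9553 / (2 × 185.7402)) = 2·arctan(0.11025) ≈ 12.5828°.

12.58°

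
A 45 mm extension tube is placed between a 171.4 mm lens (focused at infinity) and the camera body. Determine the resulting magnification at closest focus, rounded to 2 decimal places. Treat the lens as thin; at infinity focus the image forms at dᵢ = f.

The tube moves the image plane from f to f + e, so dᵢ = 171.4 + 45 = 216.4 mm. Focus is achieved when 1/f = 1/dₒ + 1/dᵢ, giving dₒ = 1/(1/f − 1/(f+e)).
Magnification m = dᵢ/dₒ = (f+e)·(1/f − 1/(f+e)) = e/f = 45/171.4 ≈ 0.2625.

0.26×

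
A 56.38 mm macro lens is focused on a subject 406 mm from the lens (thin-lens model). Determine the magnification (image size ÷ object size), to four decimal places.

Thin lens: 1/f = 1/dₒ + 1/dᵢ → 1/dᵢ = 1/56.38 − 1/406 = 0.0152737 mm⁻¹, so dᵢ ≈ 65.4719 mm.
Magnification m = dᵢ/dₒ = 65.4719/406 ≈ 0.16126.

0.1613×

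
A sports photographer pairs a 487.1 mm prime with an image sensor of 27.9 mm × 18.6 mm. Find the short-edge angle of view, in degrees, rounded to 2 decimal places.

2.19°

Angle of view α = 2·arctan(h/2f) with h = 18.6 mm and f = 487.1 mm.
h/2f = 0.01909; arctan(0.01909) ≈ 1.0938°, so α ≈ 2.1876°.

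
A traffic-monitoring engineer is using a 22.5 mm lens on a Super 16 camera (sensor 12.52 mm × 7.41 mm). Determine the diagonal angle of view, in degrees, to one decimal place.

Sensor diagonal = √(12.52² + 7.41²) = √211.6585 ≈ 14.5485 mm.
Angle of view α = 2·arctan(d/2f) with d = 14.5485 mm and f = 22.5 mm.
d/2f = 0.32330; arctan(0.32330) ≈ 17.9160°, so α ≈ 35.8320°.

35.8°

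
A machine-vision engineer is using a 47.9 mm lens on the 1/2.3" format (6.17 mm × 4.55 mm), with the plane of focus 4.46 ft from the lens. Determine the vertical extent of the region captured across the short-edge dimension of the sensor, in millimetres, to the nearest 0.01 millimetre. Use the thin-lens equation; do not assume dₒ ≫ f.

dₒ: 4.46 ft × 304.8 mm/ft = 1359.41 mm.
Similar triangles through the lens centre give W/dₒ = h/dᵢ; with 1/f = 1/dₒ + 1/dᵢ this gives W = h·(dₒ − f)/f.
W = 4.55 mm × (1359.41 − 47.9) / 47.9 = 4.55 × 27.3801 ≈ 124.580 mm.

124.58 mm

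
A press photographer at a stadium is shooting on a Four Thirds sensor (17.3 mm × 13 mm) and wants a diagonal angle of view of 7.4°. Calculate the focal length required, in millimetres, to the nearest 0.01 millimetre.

Sensor diagonal = √(17.3² + 13²) = √468.2900 ≈ 21.6400 mm.
From α = 2·arctan(d/2f) we get f = d / (2·tan(α/2)).
With d = 21.6400 mm and α/2 = 3.7°, tan(α/2) ≈ 0.06467, so f ≈ 21.6400 / 0.12933 ≈ 167.3185 mm.

167.32 mm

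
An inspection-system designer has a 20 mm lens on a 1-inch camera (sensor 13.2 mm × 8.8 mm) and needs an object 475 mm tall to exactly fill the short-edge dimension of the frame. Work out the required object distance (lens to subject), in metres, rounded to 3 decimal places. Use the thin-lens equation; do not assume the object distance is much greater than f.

1.100 m

Magnification m = h/W = dᵢ/dₒ; combined with 1/f = 1/dₒ + 1/dᵢ this gives dₒ = f·(1 + W/h).
dₒ = 20 mm × (1 + 475/8.8) = 20 × 54.9773 ≈ 1099.545 mm = 1.09955 m.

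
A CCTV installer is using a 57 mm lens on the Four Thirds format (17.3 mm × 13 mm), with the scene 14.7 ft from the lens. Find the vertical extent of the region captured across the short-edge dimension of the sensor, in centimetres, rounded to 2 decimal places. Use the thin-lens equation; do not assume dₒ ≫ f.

100.89 cm

dₒ: 14.7 ft × 304.8 mm/ft = 4480.56 mm.
Similar triangles through the lens centre give W/dₒ = h/dᵢ; with 1/f = 1/dₒ + 1/dᵢ this gives W = h·(dₒ − f)/f.
W = 13 mm × (4480.56 − 57) / 57 = 13 × 77.6063 ≈ 1008.882 mm = 100.888 cm.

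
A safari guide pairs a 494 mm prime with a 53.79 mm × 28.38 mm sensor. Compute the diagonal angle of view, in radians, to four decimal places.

Sensor diagonal = √(53.79² + 28.38²) = √3698.7885 ≈ 60.8177 mm.
Angle of view α = 2·arctan(d/2f) with d = 60.8177 mm and f = 494 mm.
d/2f = 0.06156; arctan(0.06156) ≈ 0.0615 rad, so α ≈ 0.1230 rad.

0.1230 rad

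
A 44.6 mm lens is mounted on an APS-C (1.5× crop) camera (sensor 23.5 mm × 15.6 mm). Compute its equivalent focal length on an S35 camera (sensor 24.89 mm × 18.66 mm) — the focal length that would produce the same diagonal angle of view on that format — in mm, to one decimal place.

Sensor diagonal = √(23.5² + 15.6²) = √795.6100 ≈ 28.2066 mm.
Sensor diagonal = √(24.89² + 18.66²) = √967.7077 ≈ 31.1080 mm.
Equal angle of view means equal diagonal/f ratio, so f₂ = f₁ · (diagonal₂/diagonal₁) = 44.6 × 31.1080/28.2066.
f₂ = 44.6 × 1.10286 ≈ 49.188 mm.

49.2 mm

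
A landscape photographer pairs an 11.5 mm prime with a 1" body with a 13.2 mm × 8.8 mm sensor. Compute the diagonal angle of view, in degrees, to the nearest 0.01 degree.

69.19°

Sensor diagonal = √(13.2² + 8.8²) = √251.6800 ≈ 15.8644 mm.
Angle of view α = 2·arctan(d/2f) with d = 15.8644 mm and f = 11.5 mm.
d/2f = 0.68976; arctan(0.68976) ≈ 34.5963°, so α ≈ 69.1925°.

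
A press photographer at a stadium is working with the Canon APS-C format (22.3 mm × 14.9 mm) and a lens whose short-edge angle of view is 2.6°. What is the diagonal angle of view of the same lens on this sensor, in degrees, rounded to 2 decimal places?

From the short-edge AOV: f = 14.9 / (2·tan(1.3°)) = 14.9 / 0.04539 ≈ 328.2925 mm.
Sensor diagonal = √(22.3² + 14.9²) = √719.3000 ≈ 26.8198 mm.
Diagonal AOV = 2·arctan(26.8198 / (2 × 328.2925)) = 2·arctan(0.04085) ≈ 4.6782°.

4.68°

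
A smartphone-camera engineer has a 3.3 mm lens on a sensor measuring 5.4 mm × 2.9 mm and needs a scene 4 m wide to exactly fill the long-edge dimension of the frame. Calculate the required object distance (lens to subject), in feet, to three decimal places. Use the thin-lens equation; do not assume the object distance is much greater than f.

8.031 ft

W: 4 m = 4000 mm.
Magnification m = w/W = dᵢ/dₒ; combined with 1/f = 1/dₒ + 1/dᵢ this gives dₒ = f·(1 + W/w).
dₒ = 3.3 mm × (1 + 4000/5.4) = 3.3 × 741.7407 ≈ 2447.744 mm = 2447.744/304.8 ft = 8.03066 ft.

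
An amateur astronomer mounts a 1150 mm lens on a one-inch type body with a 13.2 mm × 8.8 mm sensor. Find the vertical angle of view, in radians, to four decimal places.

Angle of view α = 2·arctan(h/2f) with h = 8.8 mm and f = 1150 mm.
h/2f = 0.00383; arctan(0.00383) ≈ 0.0038 rad, so α ≈ 0.0077 rad.

0.0077 rad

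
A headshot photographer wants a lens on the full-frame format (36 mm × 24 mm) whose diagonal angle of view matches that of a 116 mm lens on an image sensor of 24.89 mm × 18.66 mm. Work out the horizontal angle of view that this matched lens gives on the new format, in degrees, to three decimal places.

12.732°

Sensor diagonal = √(24.89² + 18.66²) = √967.7077 ≈ 31.1080 mm.
Sensor diagonal = √(36² + 24²) = √1872.0000 ≈ 43.2666 mm.
Equal diagonal AOV ⇒ f₂ = f₁ · 43.2666/31.1080 = 116 × 1.39085 ≈ 161.3388 mm.
Horizontal AOV on the new format = 2·arctan(36 / (2 × 161.3388)) = 2·arctan(0.11157) ≈ 12.7319°.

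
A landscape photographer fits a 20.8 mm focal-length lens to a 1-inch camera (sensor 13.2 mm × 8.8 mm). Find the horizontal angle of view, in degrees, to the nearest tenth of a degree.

Angle of view α = 2·arctan(w/2f) with w = 13.2 mm and f = 20.8 mm.
w/2f = 0.31731; arctan(0.31731) ≈ 17.6046°, so α ≈ 35.2093°.

35.2°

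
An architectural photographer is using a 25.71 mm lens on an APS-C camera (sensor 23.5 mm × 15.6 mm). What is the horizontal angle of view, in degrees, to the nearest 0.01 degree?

49.12°

Angle of view α = 2·arctan(w/2f) with w = 23.5 mm and f = 25.71 mm.
w/2f = 0.45702; arctan(0.45702) ≈ 24.5614°, so α ≈ 49.1228°.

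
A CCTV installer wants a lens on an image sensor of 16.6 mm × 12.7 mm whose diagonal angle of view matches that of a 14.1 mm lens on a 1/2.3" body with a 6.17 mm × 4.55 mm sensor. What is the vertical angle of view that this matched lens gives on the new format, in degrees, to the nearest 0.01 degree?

Sensor diagonal = √(6.17² + 4.55²) = √58.7714 ≈ 7.6663 mm.
Sensor diagonal = √(16.6² + 12.7²) = √436.8500 ≈ 20.9010 mm.
Equal diagonal AOV ⇒ f₂ = f₁ · 20.9010/7.6663 = 14.1 × 2.72636 ≈ 38.4417 mm.
Vertical AOV on the new format = 2·arctan(12.7 / (2 × 38.4417)) = 2·arctan(0.16519) ≈ 18.7594°.

18.76°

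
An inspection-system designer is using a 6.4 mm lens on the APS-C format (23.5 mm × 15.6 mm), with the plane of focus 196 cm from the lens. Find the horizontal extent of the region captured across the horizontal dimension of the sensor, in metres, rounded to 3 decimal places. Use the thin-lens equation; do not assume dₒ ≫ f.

7.173 m

dₒ: 196 cm = 1960 mm.
Similar triangles through the lens centre give W/dₒ = w/dᵢ; with 1/f = 1/dₒ + 1/dᵢ this gives W = w·(dₒ − f)/f.
W = 23.5 mm × (1960 − 6.4) / 6.4 = 23.5 × 305.2500 ≈ 7173.375 mm = 7.17337 m.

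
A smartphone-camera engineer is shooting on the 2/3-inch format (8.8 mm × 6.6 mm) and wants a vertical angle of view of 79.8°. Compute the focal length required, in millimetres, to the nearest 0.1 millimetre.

From α = 2·arctan(h/2f) we get f = h / (2·tan(α/2)).
With h = 6.6 mm and α/2 = 39.9°, tan(α/2) ≈ 0.83613, so f ≈ 6.6 / 1.67226 ≈ 3.9468 mm.

3.9 mm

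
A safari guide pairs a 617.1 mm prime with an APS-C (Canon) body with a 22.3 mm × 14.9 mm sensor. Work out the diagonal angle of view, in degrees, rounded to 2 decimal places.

2.49°

Sensor diagonal = √(22.3² + 14.9²) = √719.3000 ≈ 26.8198 mm.
Angle of view α = 2·arctan(d/2f) with d = 26.8198 mm and f = 617.1 mm.
d/2f = 0.02173; arctan(0.02173) ≈ 1.2449°, so α ≈ 2.4897°.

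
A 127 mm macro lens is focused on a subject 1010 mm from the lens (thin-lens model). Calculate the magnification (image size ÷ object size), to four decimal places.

0.1438×

Thin lens: 1/f = 1/dₒ + 1/dᵢ → 1/dᵢ = 1/127 − 1/1010 = 0.0068839 mm⁻¹, so dᵢ ≈ 145.2661 mm.
Magnification m = dᵢ/dₒ = 145.2661/1010 ≈ 0.14383.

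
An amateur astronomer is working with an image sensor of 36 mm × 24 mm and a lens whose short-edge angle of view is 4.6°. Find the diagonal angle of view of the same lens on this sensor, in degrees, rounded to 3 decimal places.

8.283°

From the short-edge AOV: f = 24 / (2·tan(2.3°)) = 24 / 0.08033 ≈ 298.7739 mm.
Sensor diagonal = √(36² + 24²) = √1872.0000 ≈ 43.2666 mm.
Diagonal AOV = 2·arctan(43.2666 / (2 × 298.7739)) = 2·arctan(0.07241) ≈ 8.2828°.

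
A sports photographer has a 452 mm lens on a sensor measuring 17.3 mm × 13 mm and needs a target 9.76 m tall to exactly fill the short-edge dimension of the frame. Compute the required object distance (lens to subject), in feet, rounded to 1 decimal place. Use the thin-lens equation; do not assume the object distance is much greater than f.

W: 9.76 m = 9760 mm.
Magnification m = h/W = dᵢ/dₒ; combined with 1/f = 1/dₒ + 1/dᵢ this gives dₒ = f·(1 + W/h).
dₒ = 452 mm × (1 + 9760/13) = 452 × 751.7692 ≈ 339799.692 mm = 339799.692/304.8 ft = 1114.83 ft.

1114.8 ft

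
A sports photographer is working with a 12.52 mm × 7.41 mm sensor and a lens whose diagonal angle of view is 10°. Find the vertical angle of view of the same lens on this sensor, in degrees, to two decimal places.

Sensor diagonal = √(12.52² + 7.41²) = √211.6585 ≈ 14.5485 mm.
From the diagonal AOV: f = 14.5485 / (2·tan(5°)) = 14.5485 / 0.17498 ≈ 83.1450 mm.
Vertical AOV = 2·arctan(7.41 / (2 × 83.1450)) = 2·arctan(0.04456) ≈ 5.1029°.

5.10°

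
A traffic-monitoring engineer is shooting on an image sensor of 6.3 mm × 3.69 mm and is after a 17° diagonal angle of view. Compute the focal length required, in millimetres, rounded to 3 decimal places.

24.426 mm

Sensor diagonal = √(6.3² + 3.69²) = √53.3061 ≈ 7.3011 mm.
From α = 2·arctan(d/2f) we get f = d / (2·tan(α/2)).
With d = 7.3011 mm and α/2 = 8.5°, tan(α/2) ≈ 0.14945, so f ≈ 7.3011 / 0.29890 ≈ 24.4264 mm.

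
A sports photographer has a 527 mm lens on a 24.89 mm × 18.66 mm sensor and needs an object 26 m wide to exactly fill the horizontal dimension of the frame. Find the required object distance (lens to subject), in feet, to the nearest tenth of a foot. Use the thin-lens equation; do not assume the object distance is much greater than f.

1807.8 ft

W: 26 m = 26000 mm.
Magnification m = w/W = dᵢ/dₒ; combined with 1/f = 1/dₒ + 1/dᵢ this gives dₒ = f·(1 + W/w).
dₒ = 527 mm × (1 + 26000/24.89) = 527 × 1045.5962 ≈ 551029.210 mm = 551029.210/304.8 ft = 1807.84 ft.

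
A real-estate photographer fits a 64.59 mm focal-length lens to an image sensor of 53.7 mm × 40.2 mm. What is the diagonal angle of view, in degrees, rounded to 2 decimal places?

Sensor diagonal = √(53.7² + 40.2²) = √4499.7300 ≈ 67.0800 mm.
Angle of view α = 2·arctan(d/2f) with d = 67.0800 mm and f = 64.59 mm.
d/2f = 0.51928; arctan(0.51928) ≈ 27.4418°, so α ≈ 54.8835°.

54.88°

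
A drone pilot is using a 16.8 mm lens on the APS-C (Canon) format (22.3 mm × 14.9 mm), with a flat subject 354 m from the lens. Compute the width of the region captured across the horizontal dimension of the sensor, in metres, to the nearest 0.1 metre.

469.9 m

dₒ: 354 m = 354000 mm.
Similar triangles through the lens centre give W/dₒ = w/dᵢ; with 1/f = 1/dₒ + 1/dᵢ this gives W = w·(dₒ − f)/f.
W = 22.3 mm × (354000 − 16.8) / 16.8 = 22.3 × 21070.4286 ≈ 469870.557 mm = 469.871 m.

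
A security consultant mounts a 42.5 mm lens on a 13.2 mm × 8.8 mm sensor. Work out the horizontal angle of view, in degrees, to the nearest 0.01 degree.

Angle of view α = 2·arctan(w/2f) with w = 13.2 mm and f = 42.5 mm.
w/2f = 0.15529; arctan(0.15529) ≈ 8.8272°, so α ≈ 17.6544°.

17.65°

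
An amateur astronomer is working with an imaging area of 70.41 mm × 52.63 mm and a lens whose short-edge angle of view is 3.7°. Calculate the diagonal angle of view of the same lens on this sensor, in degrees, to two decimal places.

From the short-edge AOV: f = 52.63 / (2·tan(1.85°)) = 52.63 / 0.06460 ≈ 814.7105 mm.
Sensor diagonal = √(70.41² + 52.63²) = √7727.4850 ≈ 87.9061 mm.
Diagonal AOV = 2·arctan(87.9061 / (2 × 814.7105)) = 2·arctan(0.05395) ≈ 6.1761°.

6.18°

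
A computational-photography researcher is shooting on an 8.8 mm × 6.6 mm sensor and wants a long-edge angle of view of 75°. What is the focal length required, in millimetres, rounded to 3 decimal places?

5.734 mm

From α = 2·arctan(w/2f) we get f = w / (2·tan(α/2)).
With w = 8.8 mm and α/2 = 37.5°, tan(α/2) ≈ 0.76733, so f ≈ 8.8 / 1.53465 ≈ 5.7342 mm.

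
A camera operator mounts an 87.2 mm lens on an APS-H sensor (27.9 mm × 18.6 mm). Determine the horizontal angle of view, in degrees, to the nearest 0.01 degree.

18.18°

Angle of view α = 2·arctan(w/2f) with w = 27.9 mm and f = 87.2 mm.
w/2f = 0.15998; arctan(0.15998) ≈ 9.0890°, so α ≈ 18.1780°.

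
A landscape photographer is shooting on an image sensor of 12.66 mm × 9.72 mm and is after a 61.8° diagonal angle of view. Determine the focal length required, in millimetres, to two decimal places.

Sensor diagonal = √(12.66² + 9.72²) = √254.7540 ≈ 15.9610 mm.
From α = 2·arctan(d/2f) we get f = d / (2·tan(α/2)).
With d = 15.9610 mm and α/2 = 30.9°, tan(α/2) ≈ 0.59849, so f ≈ 15.9610 / 1.19698 ≈ 13.3345 mm.

13.33 mm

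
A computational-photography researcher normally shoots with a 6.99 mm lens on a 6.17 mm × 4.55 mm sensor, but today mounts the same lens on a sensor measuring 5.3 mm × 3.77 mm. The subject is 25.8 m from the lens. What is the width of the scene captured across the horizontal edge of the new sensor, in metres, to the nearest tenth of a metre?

19.6 m

The focal length stays 6.99 mm; the relevant sensor dimension is now w = 5.3 mm. Object distance dₒ = 25.8 m = 25800 mm.
Thin-lens field width W = w·(dₒ − f)/f = 5.3 × (25800 − 6.99)/6.99 ≈ 19556.932 mm = 19.5569 m.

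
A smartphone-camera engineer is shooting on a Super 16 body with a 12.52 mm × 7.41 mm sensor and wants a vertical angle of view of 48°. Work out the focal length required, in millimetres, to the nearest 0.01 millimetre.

From α = 2·arctan(h/2f) we get f = h / (2·tan(α/2)).
With h = 7.41 mm and α/2 = 24°, tan(α/2) ≈ 0.44523, so f ≈ 7.41 / 0.89046 ≈ 8.3216 mm.

8.32 mm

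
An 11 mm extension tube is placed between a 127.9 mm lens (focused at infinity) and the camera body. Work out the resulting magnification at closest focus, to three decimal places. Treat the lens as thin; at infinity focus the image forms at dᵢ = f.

0.086×

The tube moves the image plane from f to f + e, so dᵢ = 127.9 + 11 = 138.9 mm. Focus is achieved when 1/f = 1/dₒ + 1/dᵢ, giving dₒ = 1/(1/f − 1/(f+e)).
Magnification m = dᵢ/dₒ = (f+e)·(1/f − 1/(f+e)) = e/f = 11/127.9 ≈ 0.0860.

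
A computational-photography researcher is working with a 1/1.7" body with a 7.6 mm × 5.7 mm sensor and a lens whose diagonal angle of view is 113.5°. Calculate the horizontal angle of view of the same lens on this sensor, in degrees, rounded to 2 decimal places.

101.33°

Sensor diagonal = √(7.6² + 5.7²) = √90.2500 ≈ 9.5000 mm.
From the diagonal AOV: f = 9.5000 / (2·tan(56.75°)) = 9.5000 / 3.05051 ≈ 3.1142 mm.
Horizontal AOV = 2·arctan(7.6 / (2 × 3.1142)) = 2·arctan(1.22020) ≈ 101.3283°.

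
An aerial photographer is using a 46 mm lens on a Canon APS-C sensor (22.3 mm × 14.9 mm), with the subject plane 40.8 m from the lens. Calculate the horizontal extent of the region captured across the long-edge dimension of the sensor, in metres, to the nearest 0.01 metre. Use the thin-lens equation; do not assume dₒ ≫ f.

dₒ: 40.8 m = 40800 mm.
Similar triangles through the lens centre give W/dₒ = w/dᵢ; with 1/f = 1/dₒ + 1/dᵢ this gives W = w·(dₒ − f)/f.
W = 22.3 mm × (40800 − 46) / 46 = 22.3 × 885.9565 ≈ 19756.830 mm = 19.7568 m.

19.76 m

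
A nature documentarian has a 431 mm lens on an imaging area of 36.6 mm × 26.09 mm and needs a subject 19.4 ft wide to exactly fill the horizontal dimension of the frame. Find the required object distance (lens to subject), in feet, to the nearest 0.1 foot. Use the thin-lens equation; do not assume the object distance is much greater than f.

229.9 ft

W: 19.4 ft × 304.8 mm/ft = 5913.12 mm.
Magnification m = w/W = dᵢ/dₒ; combined with 1/f = 1/dₒ + 1/dᵢ this gives dₒ = f·(1 + W/w).
dₒ = 431 mm × (1 + 5913.12/36.6) = 431 × 162.5607 ≈ 70063.640 mm = 70063.640/304.8 ft = 229.868 ft.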